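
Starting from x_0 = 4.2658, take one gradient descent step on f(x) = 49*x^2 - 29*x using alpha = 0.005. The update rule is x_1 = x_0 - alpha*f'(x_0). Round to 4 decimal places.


We compute the gradient at x_0 and apply the update.
f'(x) = 98*x - 29
f'(4.2658) = 98*4.2658 - 29 = 389.0484
x_1 = 4.2658 - 0.005*389.0484 = 2.3206


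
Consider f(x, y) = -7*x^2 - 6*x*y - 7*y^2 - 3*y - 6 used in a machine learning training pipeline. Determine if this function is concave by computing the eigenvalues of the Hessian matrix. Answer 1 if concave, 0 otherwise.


The Hessian of f(x,y) = -7*x^2 - 6*x*y - 7*y^2 - 3*y - 6 is:
H = [[-14, -6], [-6, -14]]
Trace = -14 - 14 = -28
Determinant = -14*-14 - (-6)^2 = 160
Discriminant = (-28)^2 - 4*160 = 144.0
Eigenvalues: lambda_1 = -20.0, lambda_2 = -8.0
The function is concave.

1


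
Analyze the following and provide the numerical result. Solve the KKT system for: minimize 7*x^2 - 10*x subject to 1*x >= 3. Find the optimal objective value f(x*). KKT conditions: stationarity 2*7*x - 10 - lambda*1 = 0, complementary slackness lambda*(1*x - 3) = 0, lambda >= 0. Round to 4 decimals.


Step 1: Try lambda = 0 (constraint inactive).
x_unc = 10/(2*7) = 0.7143
Check: 1*0.7143 = 0.7143 < 3 -- violated!
Step 2: Constraint must be active: 1*x = 3
x* = 3/1 = 3.0
lambda = (2*7*3.0 - 10)/1 = 32.0
Step 3: Compute optimal value.
f(x*) = 7*3.0^2 - 10*3.0 = 33.0


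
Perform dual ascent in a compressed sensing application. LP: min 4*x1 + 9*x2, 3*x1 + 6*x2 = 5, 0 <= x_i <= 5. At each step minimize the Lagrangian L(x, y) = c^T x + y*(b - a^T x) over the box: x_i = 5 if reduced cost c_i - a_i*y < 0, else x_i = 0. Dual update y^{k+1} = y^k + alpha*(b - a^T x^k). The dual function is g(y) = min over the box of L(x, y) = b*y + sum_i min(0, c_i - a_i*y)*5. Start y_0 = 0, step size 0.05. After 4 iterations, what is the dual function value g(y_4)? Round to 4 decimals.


Dual ascent for LP: min 4*x1 + 9*x2, 3*x1 + 6*x2 = 5, 0 <= x_i <= 5
Step 1: y^k = 0.0, reduced costs: (4.0, 9.0)
  x^k = (0.0, 0.0), subgradient = b - a^T x = 5.0
  y^{k+1} = 0.0 + 0.05*5.0 = 0.25
Step 2: y^k = 0.25, reduced costs: (3.25, 7.5)
  x^k = (0.0, 0.0), subgradient = b - a^T x = 5.0
  y^{k+1} = 0.25 + 0.05*5.0 = 0.5
Step 3: y^k = 0.5, reduced costs: (2.5, 6.0)
  x^k = (0.0, 0.0), subgradient = b - a^T x = 5.0
  y^{k+1} = 0.5 + 0.05*5.0 = 0.75
Step 4: y^k = 0.75, reduced costs: (1.75, 4.5)
  x^k = (0.0, 0.0), subgradient = b - a^T x = 5.0
  y^{k+1} = 0.75 + 0.05*5.0 = 1.0
Dual objective at y_4 = 1.0: reduced costs (1.0, 3.0), box minimizer x = (0.0, 0.0)
g(y_4) = b*y + (c1 - a1*y)*x1 + (c2 - a2*y)*x2 = 5*1.0 + 1.0*0.0 + 3.0*0.0 = 5.0 + 0.0 + 0.0 = 5.0


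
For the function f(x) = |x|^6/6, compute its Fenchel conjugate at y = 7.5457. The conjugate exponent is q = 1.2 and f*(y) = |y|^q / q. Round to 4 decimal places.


The conjugate exponent q satisfies 1/p + 1/q = 1.
p = 6, so q = 6/(6 - 1) = 1.2
|y|^q = 7.5457^1.2 = 11.3042
f*(7.5457) = 11.3042 / 1.2 = 9.4202


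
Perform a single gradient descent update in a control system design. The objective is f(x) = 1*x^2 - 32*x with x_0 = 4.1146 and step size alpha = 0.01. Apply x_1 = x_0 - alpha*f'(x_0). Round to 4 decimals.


We compute the gradient at x_0 and apply the update.
f'(x) = 2*x - 32
f'(4.1146) = 2*4.1146 - 32 = -23.7708
x_1 = 4.1146 - 0.01*-23.7708 = 4.3523


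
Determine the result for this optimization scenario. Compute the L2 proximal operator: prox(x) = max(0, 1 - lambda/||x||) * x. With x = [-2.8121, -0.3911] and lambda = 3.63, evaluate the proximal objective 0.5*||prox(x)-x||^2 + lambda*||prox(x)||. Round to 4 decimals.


Step 1: Compute ||x||.
||x|| = 2.8392
Step 2: Compute scaling factor.
scale = max(0, 1 - 3.63/2.8392) = 0.0
Step 3: prox(x) = [-0.0, -0.0]
||prox(x)|| = 0.0
Step 4: Proximal objective.
0.5*||prox-x||^2 = 4.0304
lambda*||prox|| = 0.0
Total = 4.0304


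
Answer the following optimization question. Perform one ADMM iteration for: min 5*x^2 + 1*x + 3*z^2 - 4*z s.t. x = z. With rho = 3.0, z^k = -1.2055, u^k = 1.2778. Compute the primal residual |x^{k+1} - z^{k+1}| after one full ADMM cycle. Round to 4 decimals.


ADMM iteration with rho = 3.0, z^k = -1.2055, u^k = 1.2778
Step 1: x-update.
Minimize 5*x^2 + 1*x + (3.0/2)*(x + 1.2055 + 1.2778)^2
FOC: (2*5 + 3.0)*x = -1 + 3.0*(-1.2055 - 1.2778)
x^{k+1} = -0.65
Step 2: z-update.
Minimize 3*z^2 - 4*z + (3.0/2)*(-0.65 - z + 1.2778)^2
FOC: (2*3 + 3.0)*z = 4 + 3.0*(-0.65 + 1.2778)
z^{k+1} = 0.6537
Step 3: u-update.
u^{k+1} = 1.2778 - 0.65 - 0.6537 = -0.0259
Step 4: Primal residual = |-0.65 - 0.6537| = 1.3037


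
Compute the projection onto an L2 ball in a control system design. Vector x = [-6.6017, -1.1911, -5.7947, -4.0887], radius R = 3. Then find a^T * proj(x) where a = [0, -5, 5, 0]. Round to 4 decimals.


Step 1: Compute ||x|| (intermediates to 6 decimals).
||x|| = sqrt((-6.6017)^2 + (-1.1911)^2 + (-5.7947)^2 + (-4.0887)^2) = 9.762027
Step 2: Project.
Since ||x|| > R, scale = R/||x|| = 3/9.762027 = 0.307313, proj(x) = scale * x
proj(x) = [-2.028788, -0.366041, -1.780787, -1.256511]
Step 3: Dot product.
a^T * proj(x) = 0*(-2.028788) - 5*(-0.366041) + 5*(-1.780787) + 0*(-1.256511) = -7.0737


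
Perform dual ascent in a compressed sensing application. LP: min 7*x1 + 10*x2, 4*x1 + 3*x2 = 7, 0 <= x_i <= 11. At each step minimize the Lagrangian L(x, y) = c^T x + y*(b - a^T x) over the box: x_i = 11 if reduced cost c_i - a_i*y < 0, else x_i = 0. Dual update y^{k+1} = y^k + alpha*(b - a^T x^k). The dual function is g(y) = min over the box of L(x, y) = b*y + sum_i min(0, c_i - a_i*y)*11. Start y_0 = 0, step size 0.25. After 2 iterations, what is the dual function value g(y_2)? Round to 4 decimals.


Dual ascent for LP: min 7*x1 + 10*x2, 4*x1 + 3*x2 = 7, 0 <= x_i <= 11
Step 1: y^k = 0.0, reduced costs: (7.0, 10.0)
  x^k = (0.0, 0.0), subgradient = b - a^T x = 7.0
  y^{k+1} = 0.0 + 0.25*7.0 = 1.75
Step 2: y^k = 1.75, reduced costs: (0.0, 4.75)
  x^k = (0.0, 0.0), subgradient = b - a^T x = 7.0
  y^{k+1} = 1.75 + 0.25*7.0 = 3.5
Dual objective at y_2 = 3.5: reduced costs (-7.0, -0.5), box minimizer x = (11.0, 11.0)
g(y_2) = b*y + (c1 - a1*y)*x1 + (c2 - a2*y)*x2 = 7*3.5 + (-7.0)*11.0 + (-0.5)*11.0 = 24.5 - 77.0 - 5.5 = -58.0


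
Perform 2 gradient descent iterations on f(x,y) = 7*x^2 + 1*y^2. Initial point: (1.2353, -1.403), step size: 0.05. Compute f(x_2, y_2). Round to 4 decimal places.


Gradient descent on f(x,y) = 7*x^2 + 1*y^2.
Starting point: (1.2353, -1.403), alpha = 0.05
Step 1: grad_x = 2*7*1.2353 = 17.2942, grad_y = 2*1*-1.403 = -2.806
  x_1 = 1.2353 - 0.05*17.2942 = 0.3706
  y_1 = -1.403 - 0.05*-2.806 = -1.2627
Step 2: grad_x = 2*7*0.3706 = 5.1883, grad_y = 2*1*-1.2627 = -2.5254
  x_2 = 0.3706 - 0.05*5.1883 = 0.1112
  y_2 = -1.2627 - 0.05*-2.5254 = -1.1364
f(0.1112, -1.1364) = 7*0.1112^2 + 1*(-1.1364)^2 = 1.378


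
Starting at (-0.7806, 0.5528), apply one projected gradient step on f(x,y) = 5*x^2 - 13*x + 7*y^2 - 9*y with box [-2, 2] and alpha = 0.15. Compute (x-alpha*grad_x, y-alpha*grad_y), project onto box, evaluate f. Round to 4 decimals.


Step 1: Compute gradient at (-0.7806, 0.5528).
grad_x = 2*5*-0.7806 - 13 = -20.806
grad_y = 2*7*0.5528 - 9 = -1.2608
Step 2: Gradient step.
x_raw = -0.7806 - 0.15*-20.806 = 2.3403
y_raw = 0.5528 - 0.15*-1.2608 = 0.7419
Step 3: Project onto [-2, 2].
x_proj = clip(2.3403) = 2.0
y_proj = clip(0.7419) = 0.7419
Step 4: Evaluate f.
f(2.0, 0.7419) = -8.8242


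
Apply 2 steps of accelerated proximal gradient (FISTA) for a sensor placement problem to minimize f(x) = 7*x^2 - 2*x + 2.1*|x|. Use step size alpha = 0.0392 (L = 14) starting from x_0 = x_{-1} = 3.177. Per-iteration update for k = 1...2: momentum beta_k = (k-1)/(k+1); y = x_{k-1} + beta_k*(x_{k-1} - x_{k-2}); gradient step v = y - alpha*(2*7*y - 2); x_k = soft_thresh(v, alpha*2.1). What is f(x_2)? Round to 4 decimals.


FISTA on f(x) = 7*x^2 - 2*x + 2.1*|x|
L = 14, alpha = 0.0392
Iteration 1: beta = 0.0, y = 3.177 + 0.0*(3.177 - 3.177) = 3.177
  grad(y) = 42.478, v = y - alpha*grad = 1.5119
  prox(v) = soft_thresh(1.5119, 0.0823) = 1.4295
Iteration 2: beta = 0.3333, y = 1.4295 + 0.3333*(1.4295 - 3.177) = 0.8471
  grad(y) = 9.8588, v = y - alpha*grad = 0.4606
  prox(v) = soft_thresh(0.4606, 0.0823) = 0.3783
f(x_2) = 7*0.3783^2 - 2*0.3783 + 2.1*|0.3783| = 1.0395


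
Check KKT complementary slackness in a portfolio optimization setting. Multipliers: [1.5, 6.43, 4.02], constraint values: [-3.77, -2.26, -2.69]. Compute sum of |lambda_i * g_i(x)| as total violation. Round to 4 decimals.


KKT complementary slackness check:
lambda_1 * g_1 = 1.5 * -3.77 = -5.655
lambda_2 * g_2 = 6.43 * -2.26 = -14.5318
lambda_3 * g_3 = 4.02 * -2.69 = -10.8138
Total violation = 5.655 + 14.5318 + 10.8138 = 31.0006


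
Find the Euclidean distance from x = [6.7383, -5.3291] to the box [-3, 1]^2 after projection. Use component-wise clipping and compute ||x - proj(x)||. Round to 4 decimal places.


Project each component onto [-3, 1].
clip(6.7383) = 1.0, clip(-5.3291) = -3.0
Projection = [1.0, -3.0]
Squared diffs: [32.9281, 5.4247]
Distance = sqrt(38.3528) = 6.193


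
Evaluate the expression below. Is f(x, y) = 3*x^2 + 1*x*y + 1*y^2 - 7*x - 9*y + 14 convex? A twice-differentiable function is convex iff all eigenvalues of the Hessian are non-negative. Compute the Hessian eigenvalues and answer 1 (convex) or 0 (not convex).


The Hessian of f(x,y) = 3*x^2 + 1*x*y + 1*y^2 - 7*x - 9*y + 14 is:
H = [[6, 1], [1, 2]]
Trace = 6 + 2 = 8
Determinant = 6*2 - (1)^2 = 11
Discriminant = (8)^2 - 4*11 = 20.0
Eigenvalues: lambda_1 = 1.7639, lambda_2 = 6.2361
The function is convex.

1


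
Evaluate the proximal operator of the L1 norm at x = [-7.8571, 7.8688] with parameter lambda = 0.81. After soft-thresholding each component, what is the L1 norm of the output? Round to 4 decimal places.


Soft-thresholding with lambda = 0.81:
prox(-7.8571) = sign(-7.8571)*max(|-7.8571| - 0.81, 0) = -7.0471
prox(7.8688) = sign(7.8688)*max(|7.8688| - 0.81, 0) = 7.0588
prox(x) = [-7.0471, 7.0588]
||prox(x)||_1 = 7.0471 + 7.0588 = 14.1059


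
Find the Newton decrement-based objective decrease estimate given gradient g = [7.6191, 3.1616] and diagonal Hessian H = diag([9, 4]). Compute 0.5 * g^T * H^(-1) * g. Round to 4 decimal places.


Step 1: H is diagonal, so H^(-1) * g = [0.8466, 0.7904].
Step 2: g^T H^(-1) g = sum_i g_i^2 / H_ii
  = (7.6191)^2/9 + (3.1616)^2/4
  = 6.4501 + 2.4989 = 8.949
Step 3: Objective decrease = 0.5 * g^T H^(-1) g = 4.4745


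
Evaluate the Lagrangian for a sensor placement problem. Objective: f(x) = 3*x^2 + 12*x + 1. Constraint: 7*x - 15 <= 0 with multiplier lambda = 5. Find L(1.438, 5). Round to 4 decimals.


Step 1: Evaluate f(x).
f(1.438) = 3*1.438^2 + 12*1.438 + 1 = 24.4595
Step 2: Evaluate g(x).
g(1.438) = 7*1.438 - 15 = -4.934
Step 3: Compute Lagrangian.
L = 24.4595 + 5*-4.934 = -0.2105


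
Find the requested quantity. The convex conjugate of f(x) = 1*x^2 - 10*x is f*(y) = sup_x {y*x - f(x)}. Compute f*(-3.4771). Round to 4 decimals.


f*(y) = sup_x {y*x - a*x^2 - b*x} = sup_x {(y-b)*x - a*x^2}
FOC: (y - b) - 2a*x = 0 => x* = (y - b)/(2a)
x* = (-3.4771 + 10)/(2*1) = 3.2615
f*(-3.4771) = (y-b)^2/(4a) = (-3.4771 + 10)^2/(4*1)
= 42.5482/4 = 10.6371


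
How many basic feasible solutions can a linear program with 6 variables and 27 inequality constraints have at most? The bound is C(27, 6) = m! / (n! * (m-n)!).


Each vertex corresponds to some choice of n active constraints out of m, so the number of vertices is at most C(m, n) = m! / (n!(m-n)!).
m = 27, n = 6
Numerator: 27 * 26 * 25 * 24 * 23 * 22
Denominator: 6! = 720
C(27, 6) = 296010


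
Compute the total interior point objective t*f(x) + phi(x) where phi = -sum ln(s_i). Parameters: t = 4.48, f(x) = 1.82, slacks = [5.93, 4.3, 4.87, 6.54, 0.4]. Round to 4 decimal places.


Step 1: Compute log-barrier.
ln values: [1.78, 1.4586, 1.5831, 1.8779, -0.9163]
phi = -(1.78 + 1.4586 + 1.5831 + 1.8779 - 0.9163) = -5.7834
Step 2: Compute augmented objective.
t*f(x) = 4.48*1.82 = 8.1536
Total = 8.1536 - 5.7834 = 2.3702


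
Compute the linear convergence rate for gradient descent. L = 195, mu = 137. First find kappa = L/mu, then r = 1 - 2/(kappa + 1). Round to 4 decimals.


Step 1: Compute the condition number.
kappa = L/mu = 195/137 = 1.4234
Step 2: Compute the convergence rate.
r = 1 - 2/(kappa + 1) = 1 - 2*mu/(L + mu) = (L - mu)/(L + mu) = 58/332 = 0.1747


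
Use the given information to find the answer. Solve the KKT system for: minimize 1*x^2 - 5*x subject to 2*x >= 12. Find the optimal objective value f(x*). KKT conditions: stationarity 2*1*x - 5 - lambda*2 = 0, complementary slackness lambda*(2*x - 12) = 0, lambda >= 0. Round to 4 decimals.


Step 1: Try lambda = 0 (constraint inactive).
x_unc = 5/(2*1) = 2.5
Check: 2*2.5 = 5.0 < 12 -- violated!
Step 2: Constraint must be active: 2*x = 12
x* = 12/2 = 6.0
lambda = (2*1*6.0 - 5)/2 = 3.5
Step 3: Compute optimal value.
f(x*) = 1*6.0^2 - 5*6.0 = 6.0


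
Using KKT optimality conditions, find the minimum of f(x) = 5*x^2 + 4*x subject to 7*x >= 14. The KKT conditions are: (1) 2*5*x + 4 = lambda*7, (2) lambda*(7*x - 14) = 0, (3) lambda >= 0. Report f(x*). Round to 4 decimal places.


Step 1: Try lambda = 0 (constraint inactive).
x_unc = -4/(2*5) = -0.4
Check: 7*-0.4 = -2.8 < 14 -- violated!
Step 2: Constraint must be active: 7*x = 14
x* = 14/7 = 2.0
lambda = (2*5*2.0 + 4)/7 = 3.4286
Step 3: Compute optimal value.
f(x*) = 5*2.0^2 + 4*2.0 = 28.0


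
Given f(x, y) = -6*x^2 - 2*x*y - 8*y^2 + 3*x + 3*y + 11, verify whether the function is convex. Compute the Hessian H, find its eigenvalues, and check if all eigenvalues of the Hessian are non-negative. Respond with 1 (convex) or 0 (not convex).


The Hessian of f(x,y) = -6*x^2 - 2*x*y - 8*y^2 + 3*x + 3*y + 11 is:
H = [[-12, -2], [-2, -16]]
Trace = -12 - 16 = -28
Determinant = -12*-16 - (-2)^2 = 188
Discriminant = (-28)^2 - 4*188 = 32.0
Eigenvalues: lambda_1 = -16.8284, lambda_2 = -11.1716
The function is not convex.

0


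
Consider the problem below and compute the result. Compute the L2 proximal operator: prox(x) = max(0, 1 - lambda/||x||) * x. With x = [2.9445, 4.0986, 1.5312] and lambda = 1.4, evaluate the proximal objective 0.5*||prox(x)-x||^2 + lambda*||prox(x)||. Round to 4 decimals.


Step 1: Compute ||x||.
||x|| = 5.2738
Step 2: Compute scaling factor.
scale = max(0, 1 - 1.4/5.2738) = 0.7345
Step 3: prox(x) = [2.1628, 3.0106, 1.1247]
||prox(x)|| = 3.8738
Step 4: Proximal objective.
0.5*||prox-x||^2 = 0.98
lambda*||prox|| = 5.4233
Total = 6.4033


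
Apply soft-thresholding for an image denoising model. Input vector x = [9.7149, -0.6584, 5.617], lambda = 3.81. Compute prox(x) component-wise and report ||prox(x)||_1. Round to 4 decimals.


Soft-thresholding with lambda = 3.81:
prox(9.7149) = sign(9.7149)*max(|9.7149| - 3.81, 0) = 5.9049
prox(-0.6584) = sign(-0.6584)*max(|-0.6584| - 3.81, 0) = 0.0
prox(5.617) = sign(5.617)*max(|5.617| - 3.81, 0) = 1.807
prox(x) = [5.9049, 0.0, 1.807]
||prox(x)||_1 = 5.9049 + 0.0 + 1.807 = 7.7119


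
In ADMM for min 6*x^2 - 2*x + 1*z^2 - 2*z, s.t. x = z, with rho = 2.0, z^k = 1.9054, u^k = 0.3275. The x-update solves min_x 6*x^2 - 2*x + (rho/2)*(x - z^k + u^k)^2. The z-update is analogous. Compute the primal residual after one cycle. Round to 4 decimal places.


ADMM iteration with rho = 2.0, z^k = 1.9054, u^k = 0.3275
Step 1: x-update.
Minimize 6*x^2 - 2*x + (2.0/2)*(x - 1.9054 + 0.3275)^2
FOC: (2*6 + 2.0)*x = 2 + 2.0*(1.9054 - 0.3275)
x^{k+1} = 0.3683
Step 2: z-update.
Minimize 1*z^2 - 2*z + (2.0/2)*(0.3683 - z + 0.3275)^2
FOC: (2*1 + 2.0)*z = 2 + 2.0*(0.3683 + 0.3275)
z^{k+1} = 0.8479
Step 3: u-update.
u^{k+1} = 0.3275 + 0.3683 - 0.8479 = -0.1521
Step 4: Primal residual = |0.3683 - 0.8479| = 0.4796


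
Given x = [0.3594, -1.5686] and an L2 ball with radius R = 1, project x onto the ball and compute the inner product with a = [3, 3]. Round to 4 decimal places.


Step 1: Compute ||x|| (intermediates to 6 decimals).
||x|| = sqrt(0.3594^2 + (-1.5686)^2) = 1.609247
Step 2: Project.
Since ||x|| > R, scale = R/||x|| = 1/1.609247 = 0.621409, proj(x) = scale * x
proj(x) = [0.223334, -0.974742]
Step 3: Dot product.
a^T * proj(x) = 3*0.223334 + 3*(-0.974742) = -2.2542


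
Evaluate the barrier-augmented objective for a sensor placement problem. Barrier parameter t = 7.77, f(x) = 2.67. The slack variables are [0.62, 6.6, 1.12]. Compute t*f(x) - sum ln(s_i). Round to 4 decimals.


Step 1: Compute log-barrier.
ln values: [-0.478, 1.8871, 0.1133]
phi = -(-0.478 + 1.8871 + 0.1133) = -1.5224
Step 2: Compute augmented objective.
t*f(x) = 7.77*2.67 = 20.7459
Total = 20.7459 - 1.5224 = 19.2235


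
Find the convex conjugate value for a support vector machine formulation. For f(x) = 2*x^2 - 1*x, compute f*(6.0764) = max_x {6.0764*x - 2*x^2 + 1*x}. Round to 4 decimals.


f*(y) = sup_x {y*x - a*x^2 - b*x} = sup_x {(y-b)*x - a*x^2}
FOC: (y - b) - 2a*x = 0 => x* = (y - b)/(2a)
x* = (6.0764 + 1)/(2*2) = 1.7691
f*(6.0764) = (y-b)^2/(4a) = (6.0764 + 1)^2/(4*2)
= 50.0754/8 = 6.2594


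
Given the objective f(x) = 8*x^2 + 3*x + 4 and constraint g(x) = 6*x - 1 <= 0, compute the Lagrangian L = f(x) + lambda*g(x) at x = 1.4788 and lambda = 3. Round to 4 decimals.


Step 1: Evaluate f(x).
f(1.4788) = 8*1.4788^2 + 3*1.4788 + 4 = 25.9312
Step 2: Evaluate g(x).
g(1.4788) = 6*1.4788 - 1 = 7.8728
Step 3: Compute Lagrangian.
L = 25.9312 + 3*7.8728 = 49.5496


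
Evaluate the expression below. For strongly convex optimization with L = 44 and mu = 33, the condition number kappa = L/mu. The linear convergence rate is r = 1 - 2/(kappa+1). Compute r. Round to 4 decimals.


Step 1: Compute the condition number.
kappa = L/mu = 44/33 = 1.3333
Step 2: Compute the convergence rate.
r = 1 - 2/(kappa + 1) = 1 - 2*mu/(L + mu) = (L - mu)/(L + mu) = 11/77 = 0.1429


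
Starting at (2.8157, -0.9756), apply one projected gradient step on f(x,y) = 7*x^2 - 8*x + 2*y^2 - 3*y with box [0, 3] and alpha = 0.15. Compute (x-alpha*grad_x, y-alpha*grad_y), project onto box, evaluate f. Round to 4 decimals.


Step 1: Compute gradient at (2.8157, -0.9756).
grad_x = 2*7*2.8157 - 8 = 31.4198
grad_y = 2*2*-0.9756 - 3 = -6.9024
Step 2: Gradient step.
x_raw = 2.8157 - 0.15*31.4198 = -1.8973
y_raw = -0.9756 - 0.15*-6.9024 = 0.0598
Step 3: Project onto [0, 3].
x_proj = clip(-1.8973) = 0.0
y_proj = clip(0.0598) = 0.0598
Step 4: Evaluate f.
f(0.0, 0.0598) = -0.1721


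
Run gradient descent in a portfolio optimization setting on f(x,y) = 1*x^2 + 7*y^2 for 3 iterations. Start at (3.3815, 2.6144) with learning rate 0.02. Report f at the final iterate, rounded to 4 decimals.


Gradient descent on f(x,y) = 1*x^2 + 7*y^2.
Starting point: (3.3815, 2.6144), alpha = 0.02
Step 1: grad_x = 2*1*3.3815 = 6.763, grad_y = 2*7*2.6144 = 36.6016
  x_1 = 3.3815 - 0.02*6.763 = 3.2462
  y_1 = 2.6144 - 0.02*36.6016 = 1.8824
Step 2: grad_x = 2*1*3.2462 = 6.4925, grad_y = 2*7*1.8824 = 26.3532
  x_2 = 3.2462 - 0.02*6.4925 = 3.1164
  y_2 = 1.8824 - 0.02*26.3532 = 1.3553
Step 3: grad_x = 2*1*3.1164 = 6.2328, grad_y = 2*7*1.3553 = 18.9743
  x_3 = 3.1164 - 0.02*6.2328 = 2.9917
  y_3 = 1.3553 - 0.02*18.9743 = 0.9758
f(2.9917, 0.9758) = 1*2.9917^2 + 7*0.9758^2 = 15.616


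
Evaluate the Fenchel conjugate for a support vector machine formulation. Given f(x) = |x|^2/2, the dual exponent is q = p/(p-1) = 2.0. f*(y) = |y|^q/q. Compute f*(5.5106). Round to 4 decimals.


The conjugate exponent q satisfies 1/p + 1/q = 1.
p = 2, so q = 2/(2 - 1) = 2.0
|y|^q = 5.5106^2.0 = 30.3667
f*(5.5106) = 30.3667 / 2.0 = 15.1834


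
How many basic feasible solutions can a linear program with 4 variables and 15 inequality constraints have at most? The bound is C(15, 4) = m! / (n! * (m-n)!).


Each vertex corresponds to some choice of n active constraints out of m, so the number of vertices is at most C(m, n) = m! / (n!(m-n)!).
m = 15, n = 4
Numerator: 15 * 14 * 13 * 12
Denominator: 4! = 24
C(15, 4) = 1365


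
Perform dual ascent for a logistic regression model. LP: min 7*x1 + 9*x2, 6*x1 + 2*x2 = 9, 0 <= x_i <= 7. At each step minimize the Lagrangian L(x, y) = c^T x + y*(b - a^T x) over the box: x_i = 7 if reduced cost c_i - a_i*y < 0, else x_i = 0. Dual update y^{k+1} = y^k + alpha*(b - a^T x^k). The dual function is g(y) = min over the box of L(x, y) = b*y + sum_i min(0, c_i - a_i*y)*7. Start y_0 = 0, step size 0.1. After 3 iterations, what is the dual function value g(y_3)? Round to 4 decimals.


Dual ascent for LP: min 7*x1 + 9*x2, 6*x1 + 2*x2 = 9, 0 <= x_i <= 7
Step 1: y^k = 0.0, reduced costs: (7.0, 9.0)
  x^k = (0.0, 0.0), subgradient = b - a^T x = 9.0
  y^{k+1} = 0.0 + 0.1*9.0 = 0.9
Step 2: y^k = 0.9, reduced costs: (1.6, 7.2)
  x^k = (0.0, 0.0), subgradient = b - a^T x = 9.0
  y^{k+1} = 0.9 + 0.1*9.0 = 1.8
Step 3: y^k = 1.8, reduced costs: (-3.8, 5.4)
  x^k = (7.0, 0.0), subgradient = b - a^T x = -33.0
  y^{k+1} = 1.8 + 0.1*-33.0 = -1.5
Dual objective at y_3 = -1.5: reduced costs (16.0, 12.0), box minimizer x = (0.0, 0.0)
g(y_3) = b*y + (c1 - a1*y)*x1 + (c2 - a2*y)*x2 = 9*(-1.5) + 16.0*0.0 + 12.0*0.0 = -13.5 + 0.0 + 0.0 = -13.5


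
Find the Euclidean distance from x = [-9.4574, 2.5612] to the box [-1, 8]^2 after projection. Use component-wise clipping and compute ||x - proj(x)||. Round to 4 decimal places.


Project each component onto [-1, 8].
clip(-9.4574) = -1.0, clip(2.5612) = 2.5612
Projection = [-1.0, 2.5612]
Squared diffs: [71.5276, 0.0]
Distance = sqrt(71.5276) = 8.4574


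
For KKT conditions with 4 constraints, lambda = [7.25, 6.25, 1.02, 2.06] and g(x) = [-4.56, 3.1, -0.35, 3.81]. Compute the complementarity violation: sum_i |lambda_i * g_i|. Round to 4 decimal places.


KKT complementary slackness check:
lambda_1 * g_1 = 7.25 * -4.56 = -33.06
lambda_2 * g_2 = 6.25 * 3.1 = 19.375
lambda_3 * g_3 = 1.02 * -0.35 = -0.357
lambda_4 * g_4 = 2.06 * 3.81 = 7.8486
Total violation = 33.06 + 19.375 + 0.357 + 7.8486 = 60.6406


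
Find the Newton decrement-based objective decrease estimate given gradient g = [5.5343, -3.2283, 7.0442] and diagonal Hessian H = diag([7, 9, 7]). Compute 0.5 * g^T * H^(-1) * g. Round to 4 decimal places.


Step 1: H is diagonal, so H^(-1) * g = [0.7906, -0.3587, 1.0063].
Step 2: g^T H^(-1) g = sum_i g_i^2 / H_ii
  = (5.5343)^2/7 + (-3.2283)^2/9 + (7.0442)^2/7
  = 4.3755 + 1.158 + 7.0887 = 12.6222
Step 3: Objective decrease = 0.5 * g^T H^(-1) g = 6.3111


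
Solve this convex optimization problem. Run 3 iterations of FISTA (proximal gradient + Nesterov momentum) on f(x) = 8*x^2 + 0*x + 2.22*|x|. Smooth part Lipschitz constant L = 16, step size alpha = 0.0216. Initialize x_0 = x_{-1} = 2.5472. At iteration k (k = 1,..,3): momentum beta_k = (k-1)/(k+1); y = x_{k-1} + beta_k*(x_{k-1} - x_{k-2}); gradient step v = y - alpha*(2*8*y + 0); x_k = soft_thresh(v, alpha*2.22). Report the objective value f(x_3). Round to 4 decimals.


FISTA on f(x) = 8*x^2 + 0*x + 2.22*|x|
L = 16, alpha = 0.0216
Iteration 1: beta = 0.0, y = 2.5472 + 0.0*(2.5472 - 2.5472) = 2.5472
  grad(y) = 40.7552, v = y - alpha*grad = 1.6669
  prox(v) = soft_thresh(1.6669, 0.048) = 1.6189
Iteration 2: beta = 0.3333, y = 1.6189 + 0.3333*(1.6189 - 2.5472) = 1.3095
  grad(y) = 20.9522, v = y - alpha*grad = 0.8569
  prox(v) = soft_thresh(0.8569, 0.048) = 0.809
Iteration 3: beta = 0.5, y = 0.809 + 0.5*(0.809 - 1.6189) = 0.404
  grad(y) = 6.4644, v = y - alpha*grad = 0.2644
  prox(v) = soft_thresh(0.2644, 0.048) = 0.2164
f(x_3) = 8*0.2164^2 + 0*0.2164 + 2.22*|0.2164| = 0.8553


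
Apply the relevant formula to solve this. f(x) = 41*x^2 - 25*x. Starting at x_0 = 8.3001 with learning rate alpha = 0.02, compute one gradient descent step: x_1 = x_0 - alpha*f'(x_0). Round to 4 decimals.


We compute the gradient at x_0 and apply the update.
f'(x) = 82*x - 25
f'(8.3001) = 82*8.3001 - 25 = 655.6082
x_1 = 8.3001 - 0.02*655.6082 = -4.8121


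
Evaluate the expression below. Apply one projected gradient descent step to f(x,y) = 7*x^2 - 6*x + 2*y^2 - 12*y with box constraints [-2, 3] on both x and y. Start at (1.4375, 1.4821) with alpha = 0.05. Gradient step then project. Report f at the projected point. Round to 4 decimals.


Step 1: Compute gradient at (1.4375, 1.4821).
grad_x = 2*7*1.4375 - 6 = 14.125
grad_y = 2*2*1.4821 - 12 = -6.0716
Step 2: Gradient step.
x_raw = 1.4375 - 0.05*14.125 = 0.7313
y_raw = 1.4821 - 0.05*-6.0716 = 1.7857
Step 3: Project onto [-2, 3].
x_proj = clip(0.7313) = 0.7313
y_proj = clip(1.7857) = 1.7857
Step 4: Evaluate f.
f(0.7313, 1.7857) = -15.6953


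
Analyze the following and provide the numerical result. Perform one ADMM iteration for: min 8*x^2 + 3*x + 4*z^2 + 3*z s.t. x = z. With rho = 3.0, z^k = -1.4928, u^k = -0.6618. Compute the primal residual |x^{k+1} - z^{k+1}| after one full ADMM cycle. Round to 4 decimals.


ADMM iteration with rho = 3.0, z^k = -1.4928, u^k = -0.6618
Step 1: x-update.
Minimize 8*x^2 + 3*x + (3.0/2)*(x + 1.4928 - 0.6618)^2
FOC: (2*8 + 3.0)*x = -3 + 3.0*(-1.4928 + 0.6618)
x^{k+1} = -0.2891
Step 2: z-update.
Minimize 4*z^2 + 3*z + (3.0/2)*(-0.2891 - z - 0.6618)^2
FOC: (2*4 + 3.0)*z = -3 + 3.0*(-0.2891 - 0.6618)
z^{k+1} = -0.5321
Step 3: u-update.
u^{k+1} = -0.6618 - 0.2891 + 0.5321 = -0.4188
Step 4: Primal residual = |-0.2891 + 0.5321| = 0.243


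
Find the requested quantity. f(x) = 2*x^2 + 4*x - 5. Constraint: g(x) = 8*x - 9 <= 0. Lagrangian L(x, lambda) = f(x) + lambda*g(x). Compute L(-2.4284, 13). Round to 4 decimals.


Step 1: Evaluate f(x).
f(-2.4284) = 2*(-2.4284)^2 + 4*(-2.4284) - 5 = -2.9193
Step 2: Evaluate g(x).
g(-2.4284) = 8*-2.4284 - 9 = -28.4272
Step 3: Compute Lagrangian.
L = -2.9193 + 13*-28.4272 = -372.4729


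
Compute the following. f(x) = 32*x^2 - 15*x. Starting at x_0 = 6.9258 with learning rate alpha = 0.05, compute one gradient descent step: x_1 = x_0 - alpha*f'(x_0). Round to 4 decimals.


We compute the gradient at x_0 and apply the update.
f'(x) = 64*x - 15
f'(6.9258) = 64*6.9258 - 15 = 428.2512
x_1 = 6.9258 - 0.05*428.2512 = -14.4868


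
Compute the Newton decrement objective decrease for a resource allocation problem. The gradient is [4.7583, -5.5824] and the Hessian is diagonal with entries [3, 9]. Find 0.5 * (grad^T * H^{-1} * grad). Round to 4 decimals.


Step 1: H is diagonal, so H^(-1) * g = [1.5861, -0.6203].
Step 2: g^T H^(-1) g = sum_i g_i^2 / H_ii
  = (4.7583)^2/3 + (-5.5824)^2/9
  = 7.5471 + 3.4626 = 11.0097
Step 3: Objective decrease = 0.5 * g^T H^(-1) g = 5.5049


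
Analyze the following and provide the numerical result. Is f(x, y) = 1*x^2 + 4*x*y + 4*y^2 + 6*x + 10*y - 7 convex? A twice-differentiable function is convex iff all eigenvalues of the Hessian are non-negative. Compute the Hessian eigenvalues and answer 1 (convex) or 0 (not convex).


The Hessian of f(x,y) = 1*x^2 + 4*x*y + 4*y^2 + 6*x + 10*y - 7 is:
H = [[2, 4], [4, 8]]
Trace = 2 + 8 = 10
Determinant = 2*8 - (4)^2 = 0
Discriminant = (10)^2 - 4*0 = 100.0
Eigenvalues: lambda_1 = 0.0, lambda_2 = 10.0
The function is convex.

1


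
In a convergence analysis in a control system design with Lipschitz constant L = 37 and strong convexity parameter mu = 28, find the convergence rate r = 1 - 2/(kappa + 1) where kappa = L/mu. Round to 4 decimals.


Step 1: Compute the condition number.
kappa = L/mu = 37/28 = 1.3214
Step 2: Compute the convergence rate.
r = 1 - 2/(kappa + 1) = 1 - 2*mu/(L + mu) = (L - mu)/(L + mu) = 9/65 = 0.1385


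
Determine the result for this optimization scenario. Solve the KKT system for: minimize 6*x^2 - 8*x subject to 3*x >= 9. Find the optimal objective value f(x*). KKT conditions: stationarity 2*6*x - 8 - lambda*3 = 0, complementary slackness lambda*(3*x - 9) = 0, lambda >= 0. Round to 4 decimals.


Step 1: Try lambda = 0 (constraint inactive).
x_unc = 8/(2*6) = 0.6667
Check: 3*0.6667 = 2.0001 < 9 -- violated!
Step 2: Constraint must be active: 3*x = 9
x* = 9/3 = 3.0
lambda = (2*6*3.0 - 8)/3 = 9.3333
Step 3: Compute optimal value.
f(x*) = 6*3.0^2 - 8*3.0 = 30.0


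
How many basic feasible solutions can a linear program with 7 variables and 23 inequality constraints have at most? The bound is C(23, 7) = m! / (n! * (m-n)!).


Each vertex corresponds to some choice of n active constraints out of m, so the number of vertices is at most C(m, n) = m! / (n!(m-n)!).
m = 23, n = 7
Numerator: 23 * 22 * 21 * 20 * 19 * 18 * 17
Denominator: 7! = 5040
C(23, 7) = 245157


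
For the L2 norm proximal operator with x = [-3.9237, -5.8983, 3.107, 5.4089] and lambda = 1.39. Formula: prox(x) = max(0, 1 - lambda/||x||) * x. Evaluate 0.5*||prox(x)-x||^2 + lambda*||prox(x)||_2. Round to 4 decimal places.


Step 1: Compute ||x||.
||x|| = 9.439
Step 2: Compute scaling factor.
scale = max(0, 1 - 1.39/9.439) = 0.8527
Step 3: prox(x) = [-3.3459, -5.0297, 2.6495, 4.6124]
||prox(x)|| = 8.049
Step 4: Proximal objective.
0.5*||prox-x||^2 = 0.9661
lambda*||prox|| = 11.1881
Total = 12.1542


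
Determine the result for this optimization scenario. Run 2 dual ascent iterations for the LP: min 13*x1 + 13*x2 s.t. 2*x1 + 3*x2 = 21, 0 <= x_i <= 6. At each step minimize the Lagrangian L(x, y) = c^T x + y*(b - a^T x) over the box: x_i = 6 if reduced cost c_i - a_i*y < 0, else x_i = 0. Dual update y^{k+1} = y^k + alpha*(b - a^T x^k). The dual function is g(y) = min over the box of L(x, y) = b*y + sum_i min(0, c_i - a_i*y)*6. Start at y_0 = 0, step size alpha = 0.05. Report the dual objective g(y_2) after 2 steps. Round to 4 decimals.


Dual ascent for LP: min 13*x1 + 13*x2, 2*x1 + 3*x2 = 21, 0 <= x_i <= 6
Step 1: y^k = 0.0, reduced costs: (13.0, 13.0)
  x^k = (0.0, 0.0), subgradient = b - a^T x = 21.0
  y^{k+1} = 0.0 + 0.05*21.0 = 1.05
Step 2: y^k = 1.05, reduced costs: (10.9, 9.85)
  x^k = (0.0, 0.0), subgradient = b - a^T x = 21.0
  y^{k+1} = 1.05 + 0.05*21.0 = 2.1
Dual objective at y_2 = 2.1: reduced costs (8.8, 6.7), box minimizer x = (0.0, 0.0)
g(y_2) = b*y + (c1 - a1*y)*x1 + (c2 - a2*y)*x2 = 21*2.1 + 8.8*0.0 + 6.7*0.0 = 44.1 + 0.0 + 0.0 = 44.1


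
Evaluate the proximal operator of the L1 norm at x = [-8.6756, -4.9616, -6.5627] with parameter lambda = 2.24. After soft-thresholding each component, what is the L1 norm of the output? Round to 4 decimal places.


Soft-thresholding with lambda = 2.24:
prox(-8.6756) = sign(-8.6756)*max(|-8.6756| - 2.24, 0) = -6.4356
prox(-4.9616) = sign(-4.9616)*max(|-4.9616| - 2.24, 0) = -2.7216
prox(-6.5627) = sign(-6.5627)*max(|-6.5627| - 2.24, 0) = -4.3227
prox(x) = [-6.4356, -2.7216, -4.3227]
||prox(x)||_1 = 6.4356 + 2.7216 + 4.3227 = 13.4799


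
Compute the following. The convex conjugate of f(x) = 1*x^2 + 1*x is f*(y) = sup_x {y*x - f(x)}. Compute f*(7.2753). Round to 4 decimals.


f*(y) = sup_x {y*x - a*x^2 - b*x} = sup_x {(y-b)*x - a*x^2}
FOC: (y - b) - 2a*x = 0 => x* = (y - b)/(2a)
x* = (7.2753 - 1)/(2*1) = 3.1377
f*(7.2753) = (y-b)^2/(4a) = (7.2753 - 1)^2/(4*1)
= 39.3794/4 = 9.8448


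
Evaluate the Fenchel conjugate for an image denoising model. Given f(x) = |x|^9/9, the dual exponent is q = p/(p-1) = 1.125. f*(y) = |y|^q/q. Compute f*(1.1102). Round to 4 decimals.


The conjugate exponent q satisfies 1/p + 1/q = 1.
p = 9, so q = 9/(9 - 1) = 1.125
|y|^q = 1.1102^1.125 = 1.1248
f*(1.1102) = 1.1248 / 1.125 = 0.9998


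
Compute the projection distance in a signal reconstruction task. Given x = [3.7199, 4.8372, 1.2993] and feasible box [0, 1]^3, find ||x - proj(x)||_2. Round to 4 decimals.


Project each component onto [0, 1].
clip(3.7199) = 1.0, clip(4.8372) = 1.0, clip(1.2993) = 1.0
Projection = [1.0, 1.0, 1.0]
Squared diffs: [7.3979, 14.7241, 0.0896]
Distance = sqrt(22.2116) = 4.7129


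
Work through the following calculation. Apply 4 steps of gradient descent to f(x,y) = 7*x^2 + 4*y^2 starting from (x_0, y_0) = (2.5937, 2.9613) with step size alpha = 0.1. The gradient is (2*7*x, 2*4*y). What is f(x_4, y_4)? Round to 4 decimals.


Gradient descent on f(x,y) = 7*x^2 + 4*y^2.
Starting point: (2.5937, 2.9613), alpha = 0.1
Step 1: grad_x = 2*7*2.5937 = 36.3118, grad_y = 2*4*2.9613 = 23.6904
  x_1 = 2.5937 - 0.1*36.3118 = -1.0375
  y_1 = 2.9613 - 0.1*23.6904 = 0.5923
Step 2: grad_x = 2*7*-1.0375 = -14.5247, grad_y = 2*4*0.5923 = 4.7381
  x_2 = -1.0375 - 0.1*-14.5247 = 0.415
  y_2 = 0.5923 - 0.1*4.7381 = 0.1185
Step 3: grad_x = 2*7*0.415 = 5.8099, grad_y = 2*4*0.1185 = 0.9476
  x_3 = 0.415 - 0.1*5.8099 = -0.166
  y_3 = 0.1185 - 0.1*0.9476 = 0.0237
Step 4: grad_x = 2*7*-0.166 = -2.324, grad_y = 2*4*0.0237 = 0.1895
  x_4 = -0.166 - 0.1*-2.324 = 0.0664
  y_4 = 0.0237 - 0.1*0.1895 = 0.0047
f(0.0664, 0.0047) = 7*0.0664^2 + 4*0.0047^2 = 0.031


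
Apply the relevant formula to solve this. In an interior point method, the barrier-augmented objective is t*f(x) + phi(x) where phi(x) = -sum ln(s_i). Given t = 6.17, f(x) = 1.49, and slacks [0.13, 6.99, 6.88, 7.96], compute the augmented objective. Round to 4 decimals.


Step 1: Compute log-barrier.
ln values: [-2.0402, 1.9445, 1.9286, 2.0744]
phi = -(-2.0402 + 1.9445 + 1.9286 + 2.0744) = -3.9073
Step 2: Compute augmented objective.
t*f(x) = 6.17*1.49 = 9.1933
Total = 9.1933 - 3.9073 = 5.286


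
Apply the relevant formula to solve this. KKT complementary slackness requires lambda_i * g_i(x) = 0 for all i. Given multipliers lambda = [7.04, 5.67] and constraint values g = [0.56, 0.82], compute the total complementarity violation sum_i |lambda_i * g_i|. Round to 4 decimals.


KKT complementary slackness check:
lambda_1 * g_1 = 7.04 * 0.56 = 3.9424
lambda_2 * g_2 = 5.67 * 0.82 = 4.6494
Total violation = 3.9424 + 4.6494 = 8.5918


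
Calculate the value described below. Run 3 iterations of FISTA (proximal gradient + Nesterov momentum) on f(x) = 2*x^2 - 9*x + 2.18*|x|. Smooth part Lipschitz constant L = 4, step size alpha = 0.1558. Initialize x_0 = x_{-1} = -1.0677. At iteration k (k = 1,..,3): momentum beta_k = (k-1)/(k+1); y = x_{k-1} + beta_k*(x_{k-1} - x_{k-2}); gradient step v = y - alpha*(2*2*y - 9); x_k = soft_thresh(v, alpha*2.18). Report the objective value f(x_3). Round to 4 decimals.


FISTA on f(x) = 2*x^2 - 9*x + 2.18*|x|
L = 4, alpha = 0.1558
Iteration 1: beta = 0.0, y = -1.0677 + 0.0*(-1.0677 + 1.0677) = -1.0677
  grad(y) = -13.2708, v = y - alpha*grad = 0.9999
  prox(v) = soft_thresh(0.9999, 0.3396) = 0.6602
Iteration 2: beta = 0.3333, y = 0.6602 + 0.3333*(0.6602 + 1.0677) = 1.2362
  grad(y) = -4.0551, v = y - alpha*grad = 1.868
  prox(v) = soft_thresh(1.868, 0.3396) = 1.5284
Iteration 3: beta = 0.5, y = 1.5284 + 0.5*(1.5284 - 0.6602) = 1.9624
  grad(y) = -1.1503, v = y - alpha*grad = 2.1416
  prox(v) = soft_thresh(2.1416, 0.3396) = 1.802
f(x_3) = 2*1.802^2 - 9*1.802 + 2.18*|1.802| = -5.7952


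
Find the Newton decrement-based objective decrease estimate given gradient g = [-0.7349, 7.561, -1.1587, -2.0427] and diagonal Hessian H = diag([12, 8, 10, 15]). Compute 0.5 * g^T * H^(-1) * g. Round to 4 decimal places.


Step 1: H is diagonal, so H^(-1) * g = [-0.0612, 0.9451, -0.1159, -0.1362].
Step 2: g^T H^(-1) g = sum_i g_i^2 / H_ii
  = (-0.7349)^2/12 + (7.561)^2/8 + (-1.1587)^2/10 + (-2.0427)^2/15
  = 0.045 + 7.1461 + 0.1343 + 0.2782 = 7.6035
Step 3: Objective decrease = 0.5 * g^T H^(-1) g = 3.8018


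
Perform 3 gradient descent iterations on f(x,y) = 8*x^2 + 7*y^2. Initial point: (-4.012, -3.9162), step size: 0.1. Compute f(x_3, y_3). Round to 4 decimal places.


Gradient descent on f(x,y) = 8*x^2 + 7*y^2.
Starting point: (-4.012, -3.9162), alpha = 0.1
Step 1: grad_x = 2*8*-4.012 = -64.192, grad_y = 2*7*-3.9162 = -54.8268
  x_1 = -4.012 - 0.1*-64.192 = 2.4072
  y_1 = -3.9162 - 0.1*-54.8268 = 1.5665
Step 2: grad_x = 2*8*2.4072 = 38.5152, grad_y = 2*7*1.5665 = 21.9307
  x_2 = 2.4072 - 0.1*38.5152 = -1.4443
  y_2 = 1.5665 - 0.1*21.9307 = -0.6266
Step 3: grad_x = 2*8*-1.4443 = -23.1091, grad_y = 2*7*-0.6266 = -8.7723
  x_3 = -1.4443 - 0.1*-23.1091 = 0.8666
  y_3 = -0.6266 - 0.1*-8.7723 = 0.2506
f(0.8666, 0.2506) = 8*0.8666^2 + 7*0.2506^2 = 6.4476


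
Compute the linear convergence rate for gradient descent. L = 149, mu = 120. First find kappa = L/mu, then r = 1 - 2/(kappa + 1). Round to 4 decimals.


Step 1: Compute the condition number.
kappa = L/mu = 149/120 = 1.2417
Step 2: Compute the convergence rate.
r = 1 - 2/(kappa + 1) = 1 - 2*mu/(L + mu) = (L - mu)/(L + mu) = 29/269 = 0.1078


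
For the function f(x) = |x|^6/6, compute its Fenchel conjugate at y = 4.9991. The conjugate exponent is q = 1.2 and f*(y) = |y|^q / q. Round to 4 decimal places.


The conjugate exponent q satisfies 1/p + 1/q = 1.
p = 6, so q = 6/(6 - 1) = 1.2
|y|^q = 4.9991^1.2 = 6.8972
f*(4.9991) = 6.8972 / 1.2 = 5.7476


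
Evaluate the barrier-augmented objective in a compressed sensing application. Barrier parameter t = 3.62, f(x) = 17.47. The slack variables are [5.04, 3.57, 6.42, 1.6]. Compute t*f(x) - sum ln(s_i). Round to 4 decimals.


Step 1: Compute log-barrier.
ln values: [1.6174, 1.2726, 1.8594, 0.47]
phi = -(1.6174 + 1.2726 + 1.8594 + 0.47) = -5.2194
Step 2: Compute augmented objective.
t*f(x) = 3.62*17.47 = 63.2414
Total = 63.2414 - 5.2194 = 58.022


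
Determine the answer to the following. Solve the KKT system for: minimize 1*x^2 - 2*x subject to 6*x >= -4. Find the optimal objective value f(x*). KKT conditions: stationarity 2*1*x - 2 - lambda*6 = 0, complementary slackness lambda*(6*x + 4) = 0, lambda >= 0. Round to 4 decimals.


Step 1: Try lambda = 0 (constraint inactive).
Stationarity: 2*1*x - 2 = 0
x* = 2/(2*1) = 1.0
Check constraint: 6*1.0 = 6.0 >= -4 -- satisfied.
Step 2: Compute optimal value.
f(x*) = 1*1.0^2 - 2*1.0 = -1.0


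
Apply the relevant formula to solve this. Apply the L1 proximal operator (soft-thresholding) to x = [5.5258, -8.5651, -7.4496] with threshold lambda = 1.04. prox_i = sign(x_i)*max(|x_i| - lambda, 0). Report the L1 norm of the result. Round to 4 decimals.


Soft-thresholding with lambda = 1.04:
prox(5.5258) = sign(5.5258)*max(|5.5258| - 1.04, 0) = 4.4858
prox(-8.5651) = sign(-8.5651)*max(|-8.5651| - 1.04, 0) = -7.5251
prox(-7.4496) = sign(-7.4496)*max(|-7.4496| - 1.04, 0) = -6.4096
prox(x) = [4.4858, -7.5251, -6.4096]
||prox(x)||_1 = 4.4858 + 7.5251 + 6.4096 = 18.4205


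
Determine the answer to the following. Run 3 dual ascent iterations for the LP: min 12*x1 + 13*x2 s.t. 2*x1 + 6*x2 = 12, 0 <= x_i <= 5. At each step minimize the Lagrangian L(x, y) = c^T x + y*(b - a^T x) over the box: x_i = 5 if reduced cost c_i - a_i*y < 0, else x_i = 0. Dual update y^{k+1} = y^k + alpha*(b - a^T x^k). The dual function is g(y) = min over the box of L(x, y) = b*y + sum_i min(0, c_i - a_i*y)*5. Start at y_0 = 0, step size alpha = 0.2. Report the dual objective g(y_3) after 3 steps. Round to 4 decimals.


Dual ascent for LP: min 12*x1 + 13*x2, 2*x1 + 6*x2 = 12, 0 <= x_i <= 5
Step 1: y^k = 0.0, reduced costs: (12.0, 13.0)
  x^k = (0.0, 0.0), subgradient = b - a^T x = 12.0
  y^{k+1} = 0.0 + 0.2*12.0 = 2.4
Step 2: y^k = 2.4, reduced costs: (7.2, -1.4)
  x^k = (0.0, 5.0), subgradient = b - a^T x = -18.0
  y^{k+1} = 2.4 + 0.2*-18.0 = -1.2
Step 3: y^k = -1.2, reduced costs: (14.4, 20.2)
  x^k = (0.0, 0.0), subgradient = b - a^T x = 12.0
  y^{k+1} = -1.2 + 0.2*12.0 = 1.2
Dual objective at y_3 = 1.2: reduced costs (9.6, 5.8), box minimizer x = (0.0, 0.0)
g(y_3) = b*y + (c1 - a1*y)*x1 + (c2 - a2*y)*x2 = 12*1.2 + 9.6*0.0 + 5.8*0.0 = 14.4 + 0.0 + 0.0 = 14.4


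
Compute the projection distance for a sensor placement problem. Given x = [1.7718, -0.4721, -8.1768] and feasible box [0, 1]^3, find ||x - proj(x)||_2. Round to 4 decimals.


Project each component onto [0, 1].
clip(1.7718) = 1.0, clip(-0.4721) = 0.0, clip(-8.1768) = 0.0
Projection = [1.0, 0.0, 0.0]
Squared diffs: [0.5957, 0.2229, 66.8601]
Distance = sqrt(67.6787) = 8.2267


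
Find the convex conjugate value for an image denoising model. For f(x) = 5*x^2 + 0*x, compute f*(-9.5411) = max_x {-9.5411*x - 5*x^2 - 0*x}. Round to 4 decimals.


f*(y) = sup_x {y*x - a*x^2 - b*x} = sup_x {(y-b)*x - a*x^2}
FOC: (y - b) - 2a*x = 0 => x* = (y - b)/(2a)
x* = (-9.5411 - 0)/(2*5) = -0.9541
f*(-9.5411) = (y-b)^2/(4a) = (-9.5411 - 0)^2/(4*5)
= 91.0326/20 = 4.5516


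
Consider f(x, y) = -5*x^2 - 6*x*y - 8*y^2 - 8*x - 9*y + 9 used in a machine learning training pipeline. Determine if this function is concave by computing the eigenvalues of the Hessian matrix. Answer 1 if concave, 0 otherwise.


The Hessian of f(x,y) = -5*x^2 - 6*x*y - 8*y^2 - 8*x - 9*y + 9 is:
H = [[-10, -6], [-6, -16]]
Trace = -10 - 16 = -26
Determinant = -10*-16 - (-6)^2 = 124
Discriminant = (-26)^2 - 4*124 = 180.0
Eigenvalues: lambda_1 = -19.7082, lambda_2 = -6.2918
The function is concave.

1
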